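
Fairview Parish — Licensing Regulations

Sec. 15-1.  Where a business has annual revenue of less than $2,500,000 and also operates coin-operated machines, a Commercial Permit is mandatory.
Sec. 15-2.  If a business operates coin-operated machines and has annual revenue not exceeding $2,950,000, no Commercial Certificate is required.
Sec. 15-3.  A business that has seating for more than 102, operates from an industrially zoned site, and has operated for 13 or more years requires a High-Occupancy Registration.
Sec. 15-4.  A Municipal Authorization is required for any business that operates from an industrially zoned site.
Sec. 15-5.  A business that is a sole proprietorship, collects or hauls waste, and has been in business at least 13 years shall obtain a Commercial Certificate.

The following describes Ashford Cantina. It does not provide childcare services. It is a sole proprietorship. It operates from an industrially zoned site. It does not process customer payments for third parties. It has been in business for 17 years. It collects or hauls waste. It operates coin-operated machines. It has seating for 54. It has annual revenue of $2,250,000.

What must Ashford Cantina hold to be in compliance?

Sec. 15-1. revenue $2,250,000 < $2,500,000; operates coin-operated machines → Commercial Permit required.
Sec. 15-2. operates coin-operated machines; revenue $2,250,000 ≤ $2,950,000 → exempt from Commercial Certificate.
Sec. 15-3. seating 54 ≤ 102; operates from an industrially zoned site; years in business 17 ≥ 13 → High-Occupancy Registration not required.
Sec. 15-4. operates from an industrially zoned site → Municipal Authorization required.
Sec. 15-5. is a sole proprietorship; collects or hauls waste; years in business 17 ≥ 13 → Commercial Certificate required.

Commercial Permit, Municipal Authorization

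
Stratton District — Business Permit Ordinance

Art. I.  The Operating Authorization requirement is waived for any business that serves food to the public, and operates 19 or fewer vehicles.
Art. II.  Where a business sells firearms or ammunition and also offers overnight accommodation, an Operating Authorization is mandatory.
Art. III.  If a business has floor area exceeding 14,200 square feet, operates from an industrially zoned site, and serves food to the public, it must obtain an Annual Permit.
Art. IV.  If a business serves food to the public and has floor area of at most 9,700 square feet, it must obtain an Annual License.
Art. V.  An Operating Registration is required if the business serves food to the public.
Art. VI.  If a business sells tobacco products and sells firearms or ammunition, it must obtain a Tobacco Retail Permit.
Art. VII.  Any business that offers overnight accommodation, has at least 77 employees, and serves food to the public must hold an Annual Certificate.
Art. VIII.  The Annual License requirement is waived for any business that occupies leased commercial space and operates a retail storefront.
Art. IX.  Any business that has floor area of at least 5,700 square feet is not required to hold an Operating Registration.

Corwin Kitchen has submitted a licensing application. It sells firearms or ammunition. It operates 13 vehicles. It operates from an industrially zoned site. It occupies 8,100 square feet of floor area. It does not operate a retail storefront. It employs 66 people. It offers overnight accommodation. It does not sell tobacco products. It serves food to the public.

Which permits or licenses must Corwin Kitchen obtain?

Art. I. serves food to the public; vehicles 13 ≤ 19 → exempt from Operating Authorization.
Art. II. sells firearms or ammunition; offers overnight accommodation → Operating Authorization required.
Art. III. floor area 8,100 square feet ≤ 14,200 square feet; operates from an industrially zoned site; serves food to the public → Annual Permit not required.
Art. IV. serves food to the public; floor area 8,100 square feet ≤ 9,700 square feet → Annual License required.
Art. V. serves food to the public → Operating Registration required.
Art. VI. does not sell tobacco products; sells firearms or ammunition → Tobacco Retail Permit not required.
Art. VII. offers overnight accommodation; employees 66 < 77; serves food to the public → Annual Certificate not required.
Art. VIII. operates from an industrially zoned site (not: occupies leased commercial space); does not operate a retail storefront → Annual License exemption does not apply.
Art. IX. floor area 8,100 square feet ≥ 5,700 square feet → exempt from Operating Registration.

Annual License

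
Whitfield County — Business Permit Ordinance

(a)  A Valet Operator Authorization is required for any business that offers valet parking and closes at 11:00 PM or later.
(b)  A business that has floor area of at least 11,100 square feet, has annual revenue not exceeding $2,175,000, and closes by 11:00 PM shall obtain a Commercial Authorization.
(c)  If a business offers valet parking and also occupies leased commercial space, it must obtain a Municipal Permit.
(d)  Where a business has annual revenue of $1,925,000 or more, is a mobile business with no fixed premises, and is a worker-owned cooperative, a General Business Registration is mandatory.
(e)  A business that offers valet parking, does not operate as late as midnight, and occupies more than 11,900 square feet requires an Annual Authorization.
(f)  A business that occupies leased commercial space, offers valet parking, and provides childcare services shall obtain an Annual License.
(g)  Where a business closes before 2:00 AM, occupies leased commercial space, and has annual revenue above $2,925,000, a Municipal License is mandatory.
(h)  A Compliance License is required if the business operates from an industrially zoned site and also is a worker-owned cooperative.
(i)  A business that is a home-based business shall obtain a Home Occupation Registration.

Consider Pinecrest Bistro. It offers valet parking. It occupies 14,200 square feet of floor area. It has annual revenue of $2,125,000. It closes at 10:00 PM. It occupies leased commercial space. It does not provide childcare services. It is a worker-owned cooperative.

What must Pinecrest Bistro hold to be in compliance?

Annual Authorization, Commercial Authorization, Municipal Permit

(a) offers valet parking; closes 10:00 PM, at/before 11:00 PM → Valet Operator Authorization not required.
(b) floor area 14,200 square feet ≥ 11,100 square feet; revenue $2,125,000 ≤ $2,175,000; closes 10:00 PM, at/before 11:00 PM → Commercial Authorization required.
(c) offers valet parking; occupies leased commercial space → Municipal Permit required.
(d) revenue $2,125,000 ≥ $1,925,000; occupies leased commercial space (not: is a mobile business with no fixed premises); is a worker-owned cooperative → General Business Registration not required.
(e) offers valet parking; closes 10:00 PM, at/before midnight; floor area 14,200 square feet > 11,900 square feet → Annual Authorization required.
(f) occupies leased commercial space; offers valet parking; does not provide childcare services → Annual License not required.
(g) closes 10:00 PM, at/before 2:00 AM; occupies leased commercial space; revenue $2,125,000 ≤ $2,925,000 → Municipal License not required.
(h) occupies leased commercial space (not: operates from an industrially zoned site); is a worker-owned cooperative → Compliance License not required.
(i) occupies leased commercial space (not: is a home-based business) → Home Occupation Registration not required.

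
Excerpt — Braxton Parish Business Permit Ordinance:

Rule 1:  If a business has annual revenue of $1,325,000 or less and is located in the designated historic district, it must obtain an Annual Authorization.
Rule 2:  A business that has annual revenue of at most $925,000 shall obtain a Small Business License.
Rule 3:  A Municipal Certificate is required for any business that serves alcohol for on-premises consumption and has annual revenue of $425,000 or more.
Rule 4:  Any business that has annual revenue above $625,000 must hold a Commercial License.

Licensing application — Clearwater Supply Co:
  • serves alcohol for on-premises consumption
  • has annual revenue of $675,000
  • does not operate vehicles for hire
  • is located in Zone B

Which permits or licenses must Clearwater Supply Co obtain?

Commercial License, Municipal Certificate, Small Business License

Rule 1: revenue $675,000 ≤ $1,325,000; is located in Zone B (not: is located in the designated historic district) → Annual Authorization not required.
Rule 2: revenue $675,000 ≤ $925,000 → Small Business License required.
Rule 3: serves alcohol for on-premises consumption; revenue $675,000 ≥ $425,000 → Municipal Certificate required.
Rule 4: revenue $675,000 > $625,000 → Commercial License required.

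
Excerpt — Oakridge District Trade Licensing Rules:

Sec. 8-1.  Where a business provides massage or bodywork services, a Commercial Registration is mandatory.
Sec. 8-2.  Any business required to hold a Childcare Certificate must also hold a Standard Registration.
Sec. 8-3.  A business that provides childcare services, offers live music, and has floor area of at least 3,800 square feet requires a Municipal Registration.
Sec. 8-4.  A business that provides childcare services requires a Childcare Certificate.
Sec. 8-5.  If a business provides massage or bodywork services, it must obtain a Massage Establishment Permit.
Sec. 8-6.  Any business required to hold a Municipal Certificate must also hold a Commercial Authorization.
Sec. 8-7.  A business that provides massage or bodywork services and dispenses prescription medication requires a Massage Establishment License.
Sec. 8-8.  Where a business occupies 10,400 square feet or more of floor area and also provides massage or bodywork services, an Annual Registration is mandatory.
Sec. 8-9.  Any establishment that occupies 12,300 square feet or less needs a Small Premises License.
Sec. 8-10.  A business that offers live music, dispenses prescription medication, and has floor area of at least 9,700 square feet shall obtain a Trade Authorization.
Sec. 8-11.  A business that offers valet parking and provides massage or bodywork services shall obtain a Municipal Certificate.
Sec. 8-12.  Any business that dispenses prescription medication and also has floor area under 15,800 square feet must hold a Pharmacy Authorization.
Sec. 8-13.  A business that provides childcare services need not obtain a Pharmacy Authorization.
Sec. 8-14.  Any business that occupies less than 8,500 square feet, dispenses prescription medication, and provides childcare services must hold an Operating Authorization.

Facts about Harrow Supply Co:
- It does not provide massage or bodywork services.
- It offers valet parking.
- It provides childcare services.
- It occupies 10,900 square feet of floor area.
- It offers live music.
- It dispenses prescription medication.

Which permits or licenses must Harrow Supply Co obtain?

Sec. 8-1. does not provide massage or bodywork services → Commercial Registration not required.
Sec. 8-2. Childcare Certificate is required → Standard Registration also required.
Sec. 8-3. provides childcare services; offers live music; floor area 10,900 square feet ≥ 3,800 square feet → Municipal Registration required.
Sec. 8-4. provides childcare services → Childcare Certificate required.
Sec. 8-5. does not provide massage or bodywork services → Massage Establishment Permit not required.
Sec. 8-6. Municipal Certificate is not required → no effect.
Sec. 8-7. does not provide massage or bodywork services; dispenses prescription medication → Massage Establishment License not required.
Sec. 8-8. floor area 10,900 square feet ≥ 10,400 square feet; does not provide massage or bodywork services → Annual Registration not required.
Sec. 8-9. floor area 10,900 square feet ≤ 12,300 square feet → Small Premises License required.
Sec. 8-10. offers live music; dispenses prescription medication; floor area 10,900 square feet ≥ 9,700 square feet → Trade Authorization required.
Sec. 8-11. offers valet parking; does not provide massage or bodywork services → Municipal Certificate not required.
Sec. 8-12. dispenses prescription medication; floor area 10,900 square feet < 15,800 square feet → Pharmacy Authorization required.
Sec. 8-13. provides childcare services → exempt from Pharmacy Authorization.
Sec. 8-14. floor area 10,900 square feet ≥ 8,500 square feet; dispenses prescription medication; provides childcare services → Operating Authorization not required.

Childcare Certificate, Municipal Registration, Small Premises License, Standard Registration, Trade Authorization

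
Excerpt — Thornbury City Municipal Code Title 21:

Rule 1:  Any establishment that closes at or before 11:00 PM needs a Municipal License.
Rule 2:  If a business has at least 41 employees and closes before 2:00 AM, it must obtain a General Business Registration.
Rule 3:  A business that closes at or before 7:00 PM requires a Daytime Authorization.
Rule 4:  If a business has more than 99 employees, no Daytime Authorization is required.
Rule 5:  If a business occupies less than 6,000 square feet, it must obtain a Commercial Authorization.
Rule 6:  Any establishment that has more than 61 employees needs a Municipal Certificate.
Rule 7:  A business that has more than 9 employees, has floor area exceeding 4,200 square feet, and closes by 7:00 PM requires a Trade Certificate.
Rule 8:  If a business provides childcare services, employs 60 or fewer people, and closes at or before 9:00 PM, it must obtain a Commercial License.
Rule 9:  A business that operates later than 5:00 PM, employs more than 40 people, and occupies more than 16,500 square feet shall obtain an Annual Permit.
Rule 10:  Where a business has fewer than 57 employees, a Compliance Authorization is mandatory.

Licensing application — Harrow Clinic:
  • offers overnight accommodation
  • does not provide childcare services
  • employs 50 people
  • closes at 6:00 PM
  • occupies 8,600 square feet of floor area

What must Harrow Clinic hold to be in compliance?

Compliance Authorization, Daytime Authorization, General Business Registration, Municipal License, Trade Certificate

Rule 1: closes 6:00 PM, at/before 11:00 PM → Municipal License required.
Rule 2: employees 50 ≥ 41; closes 6:00 PM, at/before 2:00 AM → General Business Registration required.
Rule 3: closes 6:00 PM, at/before 7:00 PM → Daytime Authorization required.
Rule 4: employees 50 ≤ 99 → Daytime Authorization exemption does not apply.
Rule 5: floor area 8,600 square feet ≥ 6,000 square feet → Commercial Authorization not required.
Rule 6: employees 50 ≤ 61 → Municipal Certificate not required.
Rule 7: employees 50 > 9; floor area 8,600 square feet > 4,200 square feet; closes 6:00 PM, at/before 7:00 PM → Trade Certificate required.
Rule 8: does not provide childcare services; employees 50 ≤ 60; closes 6:00 PM, at/before 9:00 PM → Commercial License not required.
Rule 9: closes 6:00 PM, after 5:00 PM; employees 50 > 40; floor area 8,600 square feet ≤ 16,500 square feet → Annual Permit not required.
Rule 10: employees 50 < 57 → Compliance Authorization required.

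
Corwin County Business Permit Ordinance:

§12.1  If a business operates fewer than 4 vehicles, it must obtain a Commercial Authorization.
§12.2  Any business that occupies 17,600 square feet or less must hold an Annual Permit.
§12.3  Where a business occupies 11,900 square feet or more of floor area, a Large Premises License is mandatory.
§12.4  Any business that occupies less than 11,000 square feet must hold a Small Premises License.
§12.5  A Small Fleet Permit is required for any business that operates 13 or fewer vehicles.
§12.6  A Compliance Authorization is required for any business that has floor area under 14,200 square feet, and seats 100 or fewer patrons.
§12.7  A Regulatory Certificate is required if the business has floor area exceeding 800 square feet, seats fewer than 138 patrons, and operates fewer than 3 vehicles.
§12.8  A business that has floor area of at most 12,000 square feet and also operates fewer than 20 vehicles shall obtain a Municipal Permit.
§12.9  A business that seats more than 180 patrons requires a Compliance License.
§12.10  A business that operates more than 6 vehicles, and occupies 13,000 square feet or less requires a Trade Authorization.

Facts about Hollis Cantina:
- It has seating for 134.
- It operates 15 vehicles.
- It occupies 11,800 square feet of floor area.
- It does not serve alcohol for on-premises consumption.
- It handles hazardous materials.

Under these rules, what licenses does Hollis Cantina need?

§12.1 vehicles 15 ≥ 4 → Commercial Authorization not required.
§12.2 floor area 11,800 square feet ≤ 17,600 square feet → Annual Permit required.
§12.3 floor area 11,800 square feet < 11,900 square feet → Large Premises License not required.
§12.4 floor area 11,800 square feet ≥ 11,000 square feet → Small Premises License not required.
§12.5 vehicles 15 > 13 → Small Fleet Permit not required.
§12.6 floor area 11,800 square feet < 14,200 square feet; seating 134 > 100 → Compliance Authorization not required.
§12.7 floor area 11,800 square feet > 800 square feet; seating 134 < 138; vehicles 15 ≥ 3 → Regulatory Certificate not required.
§12.8 floor area 11,800 square feet ≤ 12,000 square feet; vehicles 15 < 20 → Municipal Permit required.
§12.9 seating 134 ≤ 180 → Compliance License not required.
§12.10 vehicles 15 > 6; floor area 11,800 square feet ≤ 13,000 square feet → Trade Authorization required.

Annual Permit, Municipal Permit, Trade Authorization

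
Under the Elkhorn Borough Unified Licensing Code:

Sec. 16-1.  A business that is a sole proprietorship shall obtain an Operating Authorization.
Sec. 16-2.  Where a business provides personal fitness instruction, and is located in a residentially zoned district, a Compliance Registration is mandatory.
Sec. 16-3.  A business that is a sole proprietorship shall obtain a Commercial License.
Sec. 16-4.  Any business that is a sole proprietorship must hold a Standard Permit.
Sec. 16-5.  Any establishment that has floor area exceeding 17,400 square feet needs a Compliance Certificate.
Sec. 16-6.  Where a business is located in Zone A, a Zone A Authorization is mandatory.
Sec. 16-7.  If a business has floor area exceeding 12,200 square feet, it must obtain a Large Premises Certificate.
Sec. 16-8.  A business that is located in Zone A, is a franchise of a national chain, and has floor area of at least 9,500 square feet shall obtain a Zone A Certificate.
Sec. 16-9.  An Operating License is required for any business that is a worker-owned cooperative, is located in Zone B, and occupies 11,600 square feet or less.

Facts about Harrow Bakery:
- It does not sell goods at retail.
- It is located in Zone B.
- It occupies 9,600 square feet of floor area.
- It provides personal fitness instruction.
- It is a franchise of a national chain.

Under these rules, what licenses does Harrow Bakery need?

None

Sec. 16-1. is a franchise of a national chain (not: is a sole proprietorship) → Operating Authorization not required.
Sec. 16-2. provides personal fitness instruction; is located in Zone B (not: is located in a residentially zoned district) → Compliance Registration not required.
Sec. 16-3. is a franchise of a national chain (not: is a sole proprietorship) → Commercial License not required.
Sec. 16-4. is a franchise of a national chain (not: is a sole proprietorship) → Standard Permit not required.
Sec. 16-5. floor area 9,600 square feet ≤ 17,400 square feet → Compliance Certificate not required.
Sec. 16-6. is located in Zone B (not: is located in Zone A) → Zone A Authorization not required.
Sec. 16-7. floor area 9,600 square feet ≤ 12,200 square feet → Large Premises Certificate not required.
Sec. 16-8. is located in Zone B (not: is located in Zone A); is a franchise of a national chain; floor area 9,600 square feet ≥ 9,500 square feet → Zone A Certificate not required.
Sec. 16-9. is a franchise of a national chain (not: is a worker-owned cooperative); is located in Zone B; floor area 9,600 square feet ≤ 11,600 square feet → Operating License not required.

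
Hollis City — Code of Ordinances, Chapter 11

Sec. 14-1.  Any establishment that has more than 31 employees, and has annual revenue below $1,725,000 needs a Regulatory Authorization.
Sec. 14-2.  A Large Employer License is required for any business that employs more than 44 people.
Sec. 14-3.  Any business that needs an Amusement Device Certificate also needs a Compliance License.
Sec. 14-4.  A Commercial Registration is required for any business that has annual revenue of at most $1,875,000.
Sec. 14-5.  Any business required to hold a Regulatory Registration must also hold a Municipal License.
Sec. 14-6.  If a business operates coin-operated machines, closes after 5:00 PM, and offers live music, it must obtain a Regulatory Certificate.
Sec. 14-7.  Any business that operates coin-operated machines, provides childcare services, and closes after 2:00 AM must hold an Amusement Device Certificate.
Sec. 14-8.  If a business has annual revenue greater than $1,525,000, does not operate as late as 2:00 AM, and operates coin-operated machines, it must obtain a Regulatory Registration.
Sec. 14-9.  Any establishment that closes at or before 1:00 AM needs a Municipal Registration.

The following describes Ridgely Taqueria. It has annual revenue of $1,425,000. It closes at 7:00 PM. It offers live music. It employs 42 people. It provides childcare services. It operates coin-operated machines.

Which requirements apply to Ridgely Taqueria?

Commercial Registration, Municipal Registration, Regulatory Authorization, Regulatory Certificate

Sec. 14-1. employees 42 > 31; revenue $1,425,000 < $1,725,000 → Regulatory Authorization required.
Sec. 14-2. employees 42 ≤ 44 → Large Employer License not required.
Sec. 14-3. Amusement Device Certificate is not required → no effect.
Sec. 14-4. revenue $1,425,000 ≤ $1,875,000 → Commercial Registration required.
Sec. 14-5. Regulatory Registration is not required → no effect.
Sec. 14-6. operates coin-operated machines; closes 7:00 PM, after 5:00 PM; offers live music → Regulatory Certificate required.
Sec. 14-7. operates coin-operated machines; provides childcare services; closes 7:00 PM, at/before 2:00 AM → Amusement Device Certificate not required.
Sec. 14-8. revenue $1,425,000 ≤ $1,525,000; closes 7:00 PM, at/before 2:00 AM; operates coin-operated machines → Regulatory Registration not required.
Sec. 14-9. closes 7:00 PM, at/before 1:00 AM → Municipal Registration required.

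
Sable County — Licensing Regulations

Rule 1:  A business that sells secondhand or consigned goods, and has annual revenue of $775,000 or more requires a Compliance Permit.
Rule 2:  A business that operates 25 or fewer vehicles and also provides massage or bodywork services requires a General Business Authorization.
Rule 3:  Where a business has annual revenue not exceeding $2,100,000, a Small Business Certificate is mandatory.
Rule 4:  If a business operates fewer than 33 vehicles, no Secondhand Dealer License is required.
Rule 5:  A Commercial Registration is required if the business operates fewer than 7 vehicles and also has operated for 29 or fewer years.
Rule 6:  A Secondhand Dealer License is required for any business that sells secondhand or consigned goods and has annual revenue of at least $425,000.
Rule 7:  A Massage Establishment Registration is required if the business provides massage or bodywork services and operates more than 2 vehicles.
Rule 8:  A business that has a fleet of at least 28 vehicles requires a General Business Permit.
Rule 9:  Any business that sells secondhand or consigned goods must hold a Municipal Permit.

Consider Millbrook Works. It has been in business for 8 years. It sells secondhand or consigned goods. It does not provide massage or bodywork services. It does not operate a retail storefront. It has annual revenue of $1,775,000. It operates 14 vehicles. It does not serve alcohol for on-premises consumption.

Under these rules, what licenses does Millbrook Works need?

Compliance Permit, Municipal Permit, Small Business Certificate

Rule 1: sells secondhand or consigned goods; revenue $1,775,000 ≥ $775,000 → Compliance Permit required.
Rule 2: vehicles 14 ≤ 25; does not provide massage or bodywork services → General Business Authorization not required.
Rule 3: revenue $1,775,000 ≤ $2,100,000 → Small Business Certificate required.
Rule 4: vehicles 14 < 33 → exempt from Secondhand Dealer License.
Rule 5: vehicles 14 ≥ 7; years in business 8 ≤ 29 → Commercial Registration not required.
Rule 6: sells secondhand or consigned goods; revenue $1,775,000 ≥ $425,000 → Secondhand Dealer License required.
Rule 7: does not provide massage or bodywork services; vehicles 14 > 2 → Massage Establishment Registration not required.
Rule 8: vehicles 14 < 28 → General Business Permit not required.
Rule 9: sells secondhand or consigned goods → Municipal Permit required.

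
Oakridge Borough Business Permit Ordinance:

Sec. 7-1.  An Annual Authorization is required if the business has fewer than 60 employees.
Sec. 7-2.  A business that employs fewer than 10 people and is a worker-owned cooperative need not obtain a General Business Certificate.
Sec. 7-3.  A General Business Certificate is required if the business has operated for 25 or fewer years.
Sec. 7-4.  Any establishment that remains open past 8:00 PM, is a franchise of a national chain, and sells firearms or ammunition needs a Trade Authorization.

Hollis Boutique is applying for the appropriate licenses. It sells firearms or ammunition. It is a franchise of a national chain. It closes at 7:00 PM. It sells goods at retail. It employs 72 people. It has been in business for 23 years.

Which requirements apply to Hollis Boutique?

Sec. 7-1. employees 72 ≥ 60 → Annual Authorization not required.
Sec. 7-2. employees 72 ≥ 10; is a franchise of a national chain (not: is a worker-owned cooperative) → General Business Certificate exemption does not apply.
Sec. 7-3. years in business 23 ≤ 25 → General Business Certificate required.
Sec. 7-4. closes 7:00 PM, at/before 8:00 PM; is a franchise of a national chain; sells firearms or ammunition → Trade Authorization not required.

General Business Certificate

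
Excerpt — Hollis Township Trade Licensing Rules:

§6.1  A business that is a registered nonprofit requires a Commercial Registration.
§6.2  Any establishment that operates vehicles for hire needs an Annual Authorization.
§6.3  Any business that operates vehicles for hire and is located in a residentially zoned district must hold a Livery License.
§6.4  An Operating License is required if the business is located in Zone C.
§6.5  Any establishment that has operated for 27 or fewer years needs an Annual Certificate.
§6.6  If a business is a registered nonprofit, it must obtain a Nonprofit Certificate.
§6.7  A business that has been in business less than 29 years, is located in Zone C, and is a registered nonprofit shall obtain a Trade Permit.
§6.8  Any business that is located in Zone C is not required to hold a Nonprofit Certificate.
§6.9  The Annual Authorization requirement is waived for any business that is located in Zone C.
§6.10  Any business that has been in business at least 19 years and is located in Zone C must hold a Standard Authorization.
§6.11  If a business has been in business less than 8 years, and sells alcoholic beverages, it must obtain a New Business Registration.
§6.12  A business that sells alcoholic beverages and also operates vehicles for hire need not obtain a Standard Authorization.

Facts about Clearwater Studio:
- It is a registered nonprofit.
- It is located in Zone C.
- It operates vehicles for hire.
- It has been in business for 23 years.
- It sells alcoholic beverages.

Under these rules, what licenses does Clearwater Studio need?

§6.1 is a registered nonprofit → Commercial Registration required.
§6.2 operates vehicles for hire → Annual Authorization required.
§6.3 operates vehicles for hire; is located in Zone C (not: is located in a residentially zoned district) → Livery License not required.
§6.4 is located in Zone C → Operating License required.
§6.5 years in business 23 ≤ 27 → Annual Certificate required.
§6.6 is a registered nonprofit → Nonprofit Certificate required.
§6.7 years in business 23 < 29; is located in Zone C; is a registered nonprofit → Trade Permit required.
§6.8 is located in Zone C → exempt from Nonprofit Certificate.
§6.9 is located in Zone C → exempt from Annual Authorization.
§6.10 years in business 23 ≥ 19; is located in Zone C → Standard Authorization required.
§6.11 years in business 23 ≥ 8; sells alcoholic beverages → New Business Registration not required.
§6.12 sells alcoholic beverages; operates vehicles for hire → exempt from Standard Authorization.

Annual Certificate, Commercial Registration, Operating License, Trade Permit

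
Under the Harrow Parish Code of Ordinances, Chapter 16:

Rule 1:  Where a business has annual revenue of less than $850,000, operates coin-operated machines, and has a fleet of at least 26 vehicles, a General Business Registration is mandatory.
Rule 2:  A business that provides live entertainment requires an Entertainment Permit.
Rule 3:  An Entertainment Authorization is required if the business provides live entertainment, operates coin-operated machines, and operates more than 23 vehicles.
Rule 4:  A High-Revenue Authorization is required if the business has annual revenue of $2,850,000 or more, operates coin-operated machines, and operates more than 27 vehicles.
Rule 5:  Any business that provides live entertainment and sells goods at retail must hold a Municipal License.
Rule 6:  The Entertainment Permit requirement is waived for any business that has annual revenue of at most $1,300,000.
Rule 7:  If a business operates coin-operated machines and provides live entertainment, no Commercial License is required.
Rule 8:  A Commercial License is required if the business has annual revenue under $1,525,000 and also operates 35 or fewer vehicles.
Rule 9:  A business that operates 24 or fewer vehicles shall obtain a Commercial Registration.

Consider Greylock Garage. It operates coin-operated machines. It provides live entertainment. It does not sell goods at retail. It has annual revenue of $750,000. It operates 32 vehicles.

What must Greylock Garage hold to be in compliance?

Entertainment Authorization, General Business Registration

Rule 1: revenue $750,000 < $850,000; operates coin-operated machines; vehicles 32 ≥ 26 → General Business Registration required.
Rule 2: provides live entertainment → Entertainment Permit required.
Rule 3: provides live entertainment; operates coin-operated machines; vehicles 32 > 23 → Entertainment Authorization required.
Rule 4: revenue $750,000 < $2,850,000; operates coin-operated machines; vehicles 32 > 27 → High-Revenue Authorization not required.
Rule 5: provides live entertainment; does not sell goods at retail → Municipal License not required.
Rule 6: revenue $750,000 ≤ $1,300,000 → exempt from Entertainment Permit.
Rule 7: operates coin-operated machines; provides live entertainment → exempt from Commercial License.
Rule 8: revenue $750,000 < $1,525,000; vehicles 32 ≤ 35 → Commercial License required.
Rule 9: vehicles 32 > 24 → Commercial Registration not required.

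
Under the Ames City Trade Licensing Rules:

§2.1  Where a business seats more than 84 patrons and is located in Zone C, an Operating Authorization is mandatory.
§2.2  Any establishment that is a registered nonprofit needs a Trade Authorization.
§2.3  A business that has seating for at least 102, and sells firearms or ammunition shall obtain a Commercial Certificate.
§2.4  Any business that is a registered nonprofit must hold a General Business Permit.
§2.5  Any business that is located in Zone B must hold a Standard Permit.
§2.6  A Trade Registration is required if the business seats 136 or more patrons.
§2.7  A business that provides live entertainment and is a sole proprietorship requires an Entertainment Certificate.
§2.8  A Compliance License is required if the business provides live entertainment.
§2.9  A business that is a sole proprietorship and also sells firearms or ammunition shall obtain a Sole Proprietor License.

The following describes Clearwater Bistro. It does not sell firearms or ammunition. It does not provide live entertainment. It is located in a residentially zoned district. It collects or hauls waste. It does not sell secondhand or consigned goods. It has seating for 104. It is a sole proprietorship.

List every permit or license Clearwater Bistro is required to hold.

§2.1 seating 104 > 84; is located in a residentially zoned district (not: is located in Zone C) → Operating Authorization not required.
§2.2 is a sole proprietorship (not: is a registered nonprofit) → Trade Authorization not required.
§2.3 seating 104 ≥ 102; does not sell firearms or ammunition → Commercial Certificate not required.
§2.4 is a sole proprietorship (not: is a registered nonprofit) → General Business Permit not required.
§2.5 is located in a residentially zoned district (not: is located in Zone B) → Standard Permit not required.
§2.6 seating 104 < 136 → Trade Registration not required.
§2.7 does not provide live entertainment; is a sole proprietorship → Entertainment Certificate not required.
§2.8 does not provide live entertainment → Compliance License not required.
§2.9 is a sole proprietorship; does not sell firearms or ammunition → Sole Proprietor License not required.

None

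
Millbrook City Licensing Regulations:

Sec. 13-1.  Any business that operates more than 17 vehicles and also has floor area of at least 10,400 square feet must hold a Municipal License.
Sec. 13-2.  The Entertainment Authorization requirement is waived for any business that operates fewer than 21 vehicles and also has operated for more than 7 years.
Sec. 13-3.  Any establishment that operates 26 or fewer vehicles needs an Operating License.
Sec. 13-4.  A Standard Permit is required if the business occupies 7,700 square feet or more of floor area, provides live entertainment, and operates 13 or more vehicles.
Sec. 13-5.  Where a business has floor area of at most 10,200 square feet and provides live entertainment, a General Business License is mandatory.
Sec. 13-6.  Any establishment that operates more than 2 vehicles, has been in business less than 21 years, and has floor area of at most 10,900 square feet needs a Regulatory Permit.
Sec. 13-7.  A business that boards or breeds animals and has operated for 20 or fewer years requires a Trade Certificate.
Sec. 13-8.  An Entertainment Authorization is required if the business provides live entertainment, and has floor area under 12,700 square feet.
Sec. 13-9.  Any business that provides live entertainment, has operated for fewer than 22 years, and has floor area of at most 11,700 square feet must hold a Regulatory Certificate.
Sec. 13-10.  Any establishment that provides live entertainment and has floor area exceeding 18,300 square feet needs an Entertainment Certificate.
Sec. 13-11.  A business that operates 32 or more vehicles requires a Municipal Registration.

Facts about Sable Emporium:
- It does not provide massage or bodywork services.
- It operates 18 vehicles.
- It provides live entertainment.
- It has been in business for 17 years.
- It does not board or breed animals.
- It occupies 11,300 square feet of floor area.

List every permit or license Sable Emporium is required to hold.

Sec. 13-1. vehicles 18 > 17; floor area 11,300 square feet ≥ 10,400 square feet → Municipal License required.
Sec. 13-2. vehicles 18 < 21; years in business 17 > 7 → exempt from Entertainment Authorization.
Sec. 13-3. vehicles 18 ≤ 26 → Operating License required.
Sec. 13-4. floor area 11,300 square feet ≥ 7,700 square feet; provides live entertainment; vehicles 18 ≥ 13 → Standard Permit required.
Sec. 13-5. floor area 11,300 square feet > 10,200 square feet; provides live entertainment → General Business License not required.
Sec. 13-6. vehicles 18 > 2; years in business 17 < 21; floor area 11,300 square feet > 10,900 square feet → Regulatory Permit not required.
Sec. 13-7. does not board or breed animals; years in business 17 ≤ 20 → Trade Certificate not required.
Sec. 13-8. provides live entertainment; floor area 11,300 square feet < 12,700 square feet → Entertainment Authorization required.
Sec. 13-9. provides live entertainment; years in business 17 < 22; floor area 11,300 square feet ≤ 11,700 square feet → Regulatory Certificate required.
Sec. 13-10. provides live entertainment; floor area 11,300 square feet ≤ 18,300 square feet → Entertainment Certificate not required.
Sec. 13-11. vehicles 18 < 32 → Municipal Registration not required.

Municipal License, Operating License, Regulatory Certificate, Standard Permit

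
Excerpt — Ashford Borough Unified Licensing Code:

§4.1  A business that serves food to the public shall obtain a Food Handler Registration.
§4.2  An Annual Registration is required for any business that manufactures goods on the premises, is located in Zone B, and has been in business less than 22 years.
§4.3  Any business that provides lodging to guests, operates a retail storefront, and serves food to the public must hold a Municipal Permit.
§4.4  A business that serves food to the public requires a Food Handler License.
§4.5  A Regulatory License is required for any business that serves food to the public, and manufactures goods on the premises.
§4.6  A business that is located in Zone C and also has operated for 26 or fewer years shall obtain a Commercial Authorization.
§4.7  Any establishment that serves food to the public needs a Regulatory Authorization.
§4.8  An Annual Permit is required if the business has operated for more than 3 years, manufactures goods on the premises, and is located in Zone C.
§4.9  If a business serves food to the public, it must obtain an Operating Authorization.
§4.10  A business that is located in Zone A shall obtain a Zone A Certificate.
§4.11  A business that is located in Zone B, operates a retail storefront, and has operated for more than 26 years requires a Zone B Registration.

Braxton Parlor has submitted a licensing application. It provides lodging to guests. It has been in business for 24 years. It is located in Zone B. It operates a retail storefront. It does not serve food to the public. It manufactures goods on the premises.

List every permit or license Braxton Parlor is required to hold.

None

§4.1 does not serve food to the public → Food Handler Registration not required.
§4.2 manufactures goods on the premises; is located in Zone B; years in business 24 ≥ 22 → Annual Registration not required.
§4.3 provides lodging to guests; operates a retail storefront; does not serve food to the public → Municipal Permit not required.
§4.4 does not serve food to the public → Food Handler License not required.
§4.5 does not serve food to the public; manufactures goods on the premises → Regulatory License not required.
§4.6 is located in Zone B (not: is located in Zone C); years in business 24 ≤ 26 → Commercial Authorization not required.
§4.7 does not serve food to the public → Regulatory Authorization not required.
§4.8 years in business 24 > 3; manufactures goods on the premises; is located in Zone B (not: is located in Zone C) → Annual Permit not required.
§4.9 does not serve food to the public → Operating Authorization not required.
§4.10 is located in Zone B (not: is located in Zone A) → Zone A Certificate not required.
§4.11 is located in Zone B; operates a retail storefront; years in business 24 ≤ 26 → Zone B Registration not required.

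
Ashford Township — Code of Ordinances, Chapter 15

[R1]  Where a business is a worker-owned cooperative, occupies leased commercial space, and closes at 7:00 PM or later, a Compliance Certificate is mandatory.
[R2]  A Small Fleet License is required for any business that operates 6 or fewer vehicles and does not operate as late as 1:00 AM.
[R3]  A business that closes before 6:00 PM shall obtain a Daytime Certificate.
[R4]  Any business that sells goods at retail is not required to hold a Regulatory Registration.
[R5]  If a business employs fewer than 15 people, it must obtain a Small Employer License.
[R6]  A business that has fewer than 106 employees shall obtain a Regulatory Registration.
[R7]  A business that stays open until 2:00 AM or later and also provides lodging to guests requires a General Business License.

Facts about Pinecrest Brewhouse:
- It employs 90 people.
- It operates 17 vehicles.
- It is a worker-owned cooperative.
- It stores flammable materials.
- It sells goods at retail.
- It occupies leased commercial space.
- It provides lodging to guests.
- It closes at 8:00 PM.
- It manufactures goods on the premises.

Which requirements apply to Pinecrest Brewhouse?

[R1] is a worker-owned cooperative; occupies leased commercial space; closes 8:00 PM, after 7:00 PM → Compliance Certificate required.
[R2] vehicles 17 > 6; closes 8:00 PM, at/before 1:00 AM → Small Fleet License not required.
[R3] closes 8:00 PM, after 6:00 PM → Daytime Certificate not required.
[R4] sells goods at retail → exempt from Regulatory Registration.
[R5] employees 90 ≥ 15 → Small Employer License not required.
[R6] employees 90 < 106 → Regulatory Registration required.
[R7] closes 8:00 PM, at/before 2:00 AM; provides lodging to guests → General Business License not required.

Compliance Certificate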